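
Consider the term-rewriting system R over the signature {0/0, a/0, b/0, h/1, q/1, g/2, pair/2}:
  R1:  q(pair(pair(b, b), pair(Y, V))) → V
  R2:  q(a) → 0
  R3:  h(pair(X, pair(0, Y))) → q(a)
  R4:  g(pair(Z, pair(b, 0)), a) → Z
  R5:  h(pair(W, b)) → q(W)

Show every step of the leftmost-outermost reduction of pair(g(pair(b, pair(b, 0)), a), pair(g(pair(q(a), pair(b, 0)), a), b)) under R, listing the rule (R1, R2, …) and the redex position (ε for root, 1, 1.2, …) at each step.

1. pair(g(pair(b, pair(b, 0)), a), pair(g(pair(q(a), pair(b, 0)), a), b))  →  pair(b, pair(g(pair(q(a), pair(b, 0)), a), b))   [R4 at 1]
2. pair(b, pair(g(pair(q(a), pair(b, 0)), a), b))  →  pair(b, pair(q(a), b))   [R4 at 2.1]
3. pair(b, pair(q(a), b))  →  pair(b, pair(0, b))   [R2 at 2.1]

pair(b, pair(0, b))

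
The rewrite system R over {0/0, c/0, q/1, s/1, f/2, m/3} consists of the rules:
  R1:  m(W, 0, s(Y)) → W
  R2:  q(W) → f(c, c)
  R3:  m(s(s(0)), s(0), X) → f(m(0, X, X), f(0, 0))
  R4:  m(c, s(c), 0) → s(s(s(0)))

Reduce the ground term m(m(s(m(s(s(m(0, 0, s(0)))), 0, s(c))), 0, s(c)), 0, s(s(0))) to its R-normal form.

1. m(m(s(m(s(s(m(0, 0, s(0)))), 0, s(c))), 0, s(c)), 0, s(s(0)))  →  m(s(m(s(s(m(0, 0, s(0)))), 0, s(c))), 0, s(c))   [R1 at ε]
2. m(s(m(s(s(m(0, 0, s(0)))), 0, s(c))), 0, s(c))  →  s(m(s(s(m(0, 0, s(0)))), 0, s(c)))   [R1 at ε]
3. s(m(s(s(m(0, 0, s(0)))), 0, s(c)))  →  s(s(s(m(0, 0, s(0)))))   [R1 at 1]
4. s(s(s(m(0, 0, s(0)))))  →  s(s(s(0)))   [R1 at 1.1.1]

s(s(s(0)))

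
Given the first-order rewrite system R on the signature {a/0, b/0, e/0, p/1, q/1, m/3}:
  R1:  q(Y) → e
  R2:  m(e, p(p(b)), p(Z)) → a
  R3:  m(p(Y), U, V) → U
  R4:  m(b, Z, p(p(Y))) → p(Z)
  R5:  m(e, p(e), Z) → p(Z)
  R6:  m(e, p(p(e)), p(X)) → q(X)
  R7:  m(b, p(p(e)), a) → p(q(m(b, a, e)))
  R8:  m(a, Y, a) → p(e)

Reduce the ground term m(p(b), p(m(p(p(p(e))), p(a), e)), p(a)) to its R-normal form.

1. m(p(b), p(m(p(p(p(e))), p(a), e)), p(a))  →  p(m(p(p(p(e))), p(a), e))   [R3 at ε]
2. p(m(p(p(p(e))), p(a), e))  →  p(p(a))   [R3 at 1]

p(p(a))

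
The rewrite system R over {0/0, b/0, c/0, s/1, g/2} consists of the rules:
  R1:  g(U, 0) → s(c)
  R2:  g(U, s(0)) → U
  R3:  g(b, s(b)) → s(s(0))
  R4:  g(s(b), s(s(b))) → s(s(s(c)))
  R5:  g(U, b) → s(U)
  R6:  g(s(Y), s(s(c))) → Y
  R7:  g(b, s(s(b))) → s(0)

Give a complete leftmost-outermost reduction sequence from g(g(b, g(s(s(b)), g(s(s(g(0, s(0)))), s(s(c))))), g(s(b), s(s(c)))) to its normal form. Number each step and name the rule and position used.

s(s(0))

1. g(g(b, g(s(s(b)), g(s(s(g(0, s(0)))), s(s(c))))), g(s(b), s(s(c))))  →  g(g(b, g(s(s(b)), s(g(0, s(0))))), g(s(b), s(s(c))))   [R6 at 1.2.2]
2. g(g(b, g(s(s(b)), s(g(0, s(0))))), g(s(b), s(s(c))))  →  g(g(b, g(s(s(b)), s(0))), g(s(b), s(s(c))))   [R2 at 1.2.2.1]
3. g(g(b, g(s(s(b)), s(0))), g(s(b), s(s(c))))  →  g(g(b, s(s(b))), g(s(b), s(s(c))))   [R2 at 1.2]
4. g(g(b, s(s(b))), g(s(b), s(s(c))))  →  g(s(0), g(s(b), s(s(c))))   [R7 at 1]
5. g(s(0), g(s(b), s(s(c))))  →  g(s(0), b)   [R6 at 2]
6. g(s(0), b)  →  s(s(0))   [R5 at ε]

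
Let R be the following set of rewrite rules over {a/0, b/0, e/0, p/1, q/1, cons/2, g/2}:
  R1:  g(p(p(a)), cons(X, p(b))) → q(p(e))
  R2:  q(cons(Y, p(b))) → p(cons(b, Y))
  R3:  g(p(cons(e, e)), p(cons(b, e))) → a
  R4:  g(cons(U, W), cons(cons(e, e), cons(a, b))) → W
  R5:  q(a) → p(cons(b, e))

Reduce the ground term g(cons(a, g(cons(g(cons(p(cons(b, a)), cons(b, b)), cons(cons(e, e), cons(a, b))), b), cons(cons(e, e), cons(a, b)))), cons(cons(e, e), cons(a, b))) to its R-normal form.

b

1. g(cons(a, g(cons(g(cons(p(cons(b, a)), cons(b, b)), cons(cons(e, e), cons(a, b))), b), cons(cons(e, e), cons(a, b)))), cons(cons(e, e), cons(a, b)))  →  g(cons(g(cons(p(cons(b, a)), cons(b, b)), cons(cons(e, e), cons(a, b))), b), cons(cons(e, e), cons(a, b)))   [R4 at ε]
2. g(cons(g(cons(p(cons(b, a)), cons(b, b)), cons(cons(e, e), cons(a, b))), b), cons(cons(e, e), cons(a, b)))  →  b   [R4 at ε]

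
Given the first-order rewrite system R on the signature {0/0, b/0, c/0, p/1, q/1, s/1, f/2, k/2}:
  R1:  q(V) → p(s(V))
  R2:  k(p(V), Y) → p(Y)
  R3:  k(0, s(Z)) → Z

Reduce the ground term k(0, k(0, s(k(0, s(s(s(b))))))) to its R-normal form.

s(b)

1. k(0, k(0, s(k(0, s(s(s(b)))))))  →  k(0, k(0, s(s(s(b)))))   [R3 at 2]
2. k(0, k(0, s(s(s(b)))))  →  k(0, s(s(b)))   [R3 at 2]
3. k(0, s(s(b)))  →  s(b)   [R3 at ε]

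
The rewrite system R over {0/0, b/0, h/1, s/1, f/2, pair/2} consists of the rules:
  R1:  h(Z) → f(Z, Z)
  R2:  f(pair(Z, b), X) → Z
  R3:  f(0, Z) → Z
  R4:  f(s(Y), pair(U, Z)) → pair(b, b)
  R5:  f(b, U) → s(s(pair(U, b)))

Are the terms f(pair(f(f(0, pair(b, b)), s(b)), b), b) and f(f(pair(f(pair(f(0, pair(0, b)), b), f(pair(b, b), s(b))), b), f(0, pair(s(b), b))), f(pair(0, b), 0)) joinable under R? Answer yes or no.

no — NF(t₁) = b, NF(t₂) = 0

Reduce t₁ = f(pair(f(f(0, pair(b, b)), s(b)), b), b):
1. f(pair(f(f(0, pair(b, b)), s(b)), b), b)  →  f(f(0, pair(b, b)), s(b))   [R2 at ε]
2. f(f(0, pair(b, b)), s(b))  →  f(pair(b, b), s(b))   [R3 at 1]
3. f(pair(b, b), s(b))  →  b   [R2 at ε]

Reduce t₂ = f(f(pair(f(pair(f(0, pair(0, b)), b), f(pair(b, b), s(b))), b), f(0, pair(s(b), b))), f(pair(0, b), 0)):
1. f(f(pair(f(pair(f(0, pair(0, b)), b), f(pair(b, b), s(b))), b), f(0, pair(s(b), b))), f(pair(0, b), 0))  →  f(f(pair(f(0, pair(0, b)), b), f(pair(b, b), s(b))), f(pair(0, b), 0))   [R2 at 1]
2. f(f(pair(f(0, pair(0, b)), b), f(pair(b, b), s(b))), f(pair(0, b), 0))  →  f(f(0, pair(0, b)), f(pair(0, b), 0))   [R2 at 1]
3. f(f(0, pair(0, b)), f(pair(0, b), 0))  →  f(pair(0, b), f(pair(0, b), 0))   [R3 at 1]
4. f(pair(0, b), f(pair(0, b), 0))  →  0   [R2 at ε]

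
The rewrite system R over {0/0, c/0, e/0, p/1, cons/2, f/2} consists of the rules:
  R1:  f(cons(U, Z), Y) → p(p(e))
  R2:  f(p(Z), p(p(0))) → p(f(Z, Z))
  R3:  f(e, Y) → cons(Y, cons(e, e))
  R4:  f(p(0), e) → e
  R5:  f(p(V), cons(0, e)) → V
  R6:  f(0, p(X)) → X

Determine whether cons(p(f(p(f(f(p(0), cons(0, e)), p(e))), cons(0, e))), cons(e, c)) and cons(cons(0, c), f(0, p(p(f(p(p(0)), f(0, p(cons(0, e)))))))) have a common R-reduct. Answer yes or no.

no — NF(t₁) = cons(p(e), cons(e, c)), NF(t₂) = cons(cons(0, c), p(p(0)))

Reduce t₁ = cons(p(f(p(f(f(p(0), cons(0, e)), p(e))), cons(0, e))), cons(e, c)):
1. cons(p(f(p(f(f(p(0), cons(0, e)), p(e))), cons(0, e))), cons(e, c))  →  cons(p(f(f(p(0), cons(0, e)), p(e))), cons(e, c))   [R5 at 1.1]
2. cons(p(f(f(p(0), cons(0, e)), p(e))), cons(e, c))  →  cons(p(f(0, p(e))), cons(e, c))   [R5 at 1.1.1]
3. cons(p(f(0, p(e))), cons(e, c))  →  cons(p(e), cons(e, c))   [R6 at 1.1]

Reduce t₂ = cons(cons(0, c), f(0, p(p(f(p(p(0)), f(0, p(cons(0, e)))))))):
1. cons(cons(0, c), f(0, p(p(f(p(p(0)), f(0, p(cons(0, e))))))))  →  cons(cons(0, c), p(f(p(p(0)), f(0, p(cons(0, e))))))   [R6 at 2]
2. cons(cons(0, c), p(f(p(p(0)), f(0, p(cons(0, e))))))  →  cons(cons(0, c), p(f(p(p(0)), cons(0, e))))   [R6 at 2.1.2]
3. cons(cons(0, c), p(f(p(p(0)), cons(0, e))))  →  cons(cons(0, c), p(p(0)))   [R5 at 2.1]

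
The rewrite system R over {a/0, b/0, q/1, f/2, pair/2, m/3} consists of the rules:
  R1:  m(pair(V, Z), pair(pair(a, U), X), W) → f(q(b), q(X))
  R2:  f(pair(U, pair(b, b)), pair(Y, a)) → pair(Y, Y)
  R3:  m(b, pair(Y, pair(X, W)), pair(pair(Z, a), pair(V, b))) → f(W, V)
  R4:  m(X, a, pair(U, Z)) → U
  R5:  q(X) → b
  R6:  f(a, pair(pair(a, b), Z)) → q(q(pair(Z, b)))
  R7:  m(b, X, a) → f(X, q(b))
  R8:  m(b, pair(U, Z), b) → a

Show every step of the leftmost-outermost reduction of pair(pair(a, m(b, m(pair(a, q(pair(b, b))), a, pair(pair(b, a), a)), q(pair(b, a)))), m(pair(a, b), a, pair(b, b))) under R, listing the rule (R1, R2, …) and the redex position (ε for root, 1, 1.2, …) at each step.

pair(pair(a, a), b)

1. pair(pair(a, m(b, m(pair(a, q(pair(b, b))), a, pair(pair(b, a), a)), q(pair(b, a)))), m(pair(a, b), a, pair(b, b)))  →  pair(pair(a, m(b, pair(b, a), q(pair(b, a)))), m(pair(a, b), a, pair(b, b)))   [R4 at 1.2.2]
2. pair(pair(a, m(b, pair(b, a), q(pair(b, a)))), m(pair(a, b), a, pair(b, b)))  →  pair(pair(a, m(b, pair(b, a), b)), m(pair(a, b), a, pair(b, b)))   [R5 at 1.2.3]
3. pair(pair(a, m(b, pair(b, a), b)), m(pair(a, b), a, pair(b, b)))  →  pair(pair(a, a), m(pair(a, b), a, pair(b, b)))   [R8 at 1.2]
4. pair(pair(a, a), m(pair(a, b), a, pair(b, b)))  →  pair(pair(a, a), b)   [R4 at 2]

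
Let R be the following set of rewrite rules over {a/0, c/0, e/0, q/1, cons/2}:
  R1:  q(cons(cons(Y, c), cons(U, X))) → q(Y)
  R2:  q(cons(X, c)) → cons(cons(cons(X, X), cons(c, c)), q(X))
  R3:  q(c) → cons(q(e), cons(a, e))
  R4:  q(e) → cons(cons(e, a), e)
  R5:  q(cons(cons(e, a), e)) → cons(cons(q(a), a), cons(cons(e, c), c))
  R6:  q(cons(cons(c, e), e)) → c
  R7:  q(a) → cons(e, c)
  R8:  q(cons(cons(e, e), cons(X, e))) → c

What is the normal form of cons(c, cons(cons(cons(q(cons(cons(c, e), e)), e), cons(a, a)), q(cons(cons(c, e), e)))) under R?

cons(c, cons(cons(cons(c, e), cons(a, a)), c))

1. cons(c, cons(cons(cons(q(cons(cons(c, e), e)), e), cons(a, a)), q(cons(cons(c, e), e))))  →  cons(c, cons(cons(cons(c, e), cons(a, a)), q(cons(cons(c, e), e))))   [R6 at 2.1.1.1]
2. cons(c, cons(cons(cons(c, e), cons(a, a)), q(cons(cons(c, e), e))))  →  cons(c, cons(cons(cons(c, e), cons(a, a)), c))   [R6 at 2.2]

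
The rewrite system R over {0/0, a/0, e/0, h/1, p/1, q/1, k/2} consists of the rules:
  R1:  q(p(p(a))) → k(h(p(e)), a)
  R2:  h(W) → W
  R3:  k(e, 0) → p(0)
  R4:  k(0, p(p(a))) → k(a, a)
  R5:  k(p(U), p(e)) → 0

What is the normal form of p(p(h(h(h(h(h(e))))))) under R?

p(p(e))

1. p(p(h(h(h(h(h(e)))))))  →  p(p(h(h(h(h(e))))))   [R2 at 1.1]
2. p(p(h(h(h(h(e))))))  →  p(p(h(h(h(e)))))   [R2 at 1.1]
3. p(p(h(h(h(e)))))  →  p(p(h(h(e))))   [R2 at 1.1]
4. p(p(h(h(e))))  →  p(p(h(e)))   [R2 at 1.1]
5. p(p(h(e)))  →  p(p(e))   [R2 at 1.1]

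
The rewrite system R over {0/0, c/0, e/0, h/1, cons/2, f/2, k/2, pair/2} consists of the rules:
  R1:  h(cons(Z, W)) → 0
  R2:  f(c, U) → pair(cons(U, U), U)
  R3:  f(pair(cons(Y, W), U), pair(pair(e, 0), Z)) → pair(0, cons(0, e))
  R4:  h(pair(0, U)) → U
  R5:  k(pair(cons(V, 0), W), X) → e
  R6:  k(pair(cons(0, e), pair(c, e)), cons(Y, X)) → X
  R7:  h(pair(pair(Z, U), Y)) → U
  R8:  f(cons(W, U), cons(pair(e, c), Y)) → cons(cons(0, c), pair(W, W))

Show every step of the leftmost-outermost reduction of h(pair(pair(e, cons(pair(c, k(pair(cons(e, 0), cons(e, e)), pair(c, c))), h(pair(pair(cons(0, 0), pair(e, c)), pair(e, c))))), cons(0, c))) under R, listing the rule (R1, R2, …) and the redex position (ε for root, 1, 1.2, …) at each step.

1. h(pair(pair(e, cons(pair(c, k(pair(cons(e, 0), cons(e, e)), pair(c, c))), h(pair(pair(cons(0, 0), pair(e, c)), pair(e, c))))), cons(0, c)))  →  cons(pair(c, k(pair(cons(e, 0), cons(e, e)), pair(c, c))), h(pair(pair(cons(0, 0), pair(e, c)), pair(e, c))))   [R7 at ε]
2. cons(pair(c, k(pair(cons(e, 0), cons(e, e)), pair(c, c))), h(pair(pair(cons(0, 0), pair(e, c)), pair(e, c))))  →  cons(pair(c, e), h(pair(pair(cons(0, 0), pair(e, c)), pair(e, c))))   [R5 at 1.2]
3. cons(pair(c, e), h(pair(pair(cons(0, 0), pair(e, c)), pair(e, c))))  →  cons(pair(c, e), pair(e, c))   [R7 at 2]

cons(pair(c, e), pair(e, c))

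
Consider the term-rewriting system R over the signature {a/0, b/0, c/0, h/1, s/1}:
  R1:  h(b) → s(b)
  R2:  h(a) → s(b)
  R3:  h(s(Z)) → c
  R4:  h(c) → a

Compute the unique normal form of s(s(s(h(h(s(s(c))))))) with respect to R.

1. s(s(s(h(h(s(s(c)))))))  →  s(s(s(h(c))))   [R3 at 1.1.1.1]
2. s(s(s(h(c))))  →  s(s(s(a)))   [R4 at 1.1.1]

s(s(s(a)))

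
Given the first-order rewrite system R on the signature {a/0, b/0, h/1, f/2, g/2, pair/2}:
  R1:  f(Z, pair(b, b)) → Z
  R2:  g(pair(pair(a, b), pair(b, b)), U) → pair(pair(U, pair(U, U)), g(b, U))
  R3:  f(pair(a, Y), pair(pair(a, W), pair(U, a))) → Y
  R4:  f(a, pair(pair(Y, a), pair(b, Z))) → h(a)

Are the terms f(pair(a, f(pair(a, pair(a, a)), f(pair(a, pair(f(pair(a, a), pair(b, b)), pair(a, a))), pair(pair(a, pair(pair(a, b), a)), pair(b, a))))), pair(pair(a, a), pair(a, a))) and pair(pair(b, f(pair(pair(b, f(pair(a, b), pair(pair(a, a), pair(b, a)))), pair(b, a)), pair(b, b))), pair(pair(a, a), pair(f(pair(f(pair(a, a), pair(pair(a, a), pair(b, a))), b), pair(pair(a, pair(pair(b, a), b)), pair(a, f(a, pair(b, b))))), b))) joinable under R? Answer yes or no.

no — NF(t₁) = pair(a, a), NF(t₂) = pair(pair(b, pair(pair(b, b), pair(b, a))), pair(pair(a, a), pair(b, b)))

Reduce t₁ = f(pair(a, f(pair(a, pair(a, a)), f(pair(a, pair(f(pair(a, a), pair(b, b)), pair(a, a))), pair(pair(a, pair(pair(a, b), a)), pair(b, a))))), pair(pair(a, a), pair(a, a))):
1. f(pair(a, f(pair(a, pair(a, a)), f(pair(a, pair(f(pair(a, a), pair(b, b)), pair(a, a))), pair(pair(a, pair(pair(a, b), a)), pair(b, a))))), pair(pair(a, a), pair(a, a)))  →  f(pair(a, pair(a, a)), f(pair(a, pair(f(pair(a, a), pair(b, b)), pair(a, a))), pair(pair(a, pair(pair(a, b), a)), pair(b, a))))   [R3 at ε]
2. f(pair(a, pair(a, a)), f(pair(a, pair(f(pair(a, a), pair(b, b)), pair(a, a))), pair(pair(a, pair(pair(a, b), a)), pair(b, a))))  →  f(pair(a, pair(a, a)), pair(f(pair(a, a), pair(b, b)), pair(a, a)))   [R3 at 2]
3. f(pair(a, pair(a, a)), pair(f(pair(a, a), pair(b, b)), pair(a, a)))  →  f(pair(a, pair(a, a)), pair(pair(a, a), pair(a, a)))   [R1 at 2.1]
4. f(pair(a, pair(a, a)), pair(pair(a, a), pair(a, a)))  →  pair(a, a)   [R3 at ε]

Reduce t₂ = pair(pair(b, f(pair(pair(b, f(pair(a, b), pair(pair(a, a), pair(b, a)))), pair(b, a)), pair(b, b))), pair(pair(a, a), pair(f(pair(f(pair(a, a), pair(pair(a, a), pair(b, a))), b), pair(pair(a, pair(pair(b, a), b)), pair(a, f(a, pair(b, b))))), b))):
1. pair(pair(b, f(pair(pair(b, f(pair(a, b), pair(pair(a, a), pair(b, a)))), pair(b, a)), pair(b, b))), pair(pair(a, a), pair(f(pair(f(pair(a, a), pair(pair(a, a), pair(b, a))), b), pair(pair(a, pair(pair(b, a), b)), pair(a, f(a, pair(b, b))))), b)))  →  pair(pair(b, pair(pair(b, f(pair(a, b), pair(pair(a, a), pair(b, a)))), pair(b, a))), pair(pair(a, a), pair(f(pair(f(pair(a, a), pair(pair(a, a), pair(b, a))), b), pair(pair(a, pair(pair(b, a), b)), pair(a, f(a, pair(b, b))))), b)))   [R1 at 1.2]
2. pair(pair(b, pair(pair(b, f(pair(a, b), pair(pair(a, a), pair(b, a)))), pair(b, a))), pair(pair(a, a), pair(f(pair(f(pair(a, a), pair(pair(a, a), pair(b, a))), b), pair(pair(a, pair(pair(b, a), b)), pair(a, f(a, pair(b, b))))), b)))  →  pair(pair(b, pair(pair(b, b), pair(b, a))), pair(pair(a, a), pair(f(pair(f(pair(a, a), pair(pair(a, a), pair(b, a))), b), pair(pair(a, pair(pair(b, a), b)), pair(a, f(a, pair(b, b))))), b)))   [R3 at 1.2.1.2]
3. pair(pair(b, pair(pair(b, b), pair(b, a))), pair(pair(a, a), pair(f(pair(f(pair(a, a), pair(pair(a, a), pair(b, a))), b), pair(pair(a, pair(pair(b, a), b)), pair(a, f(a, pair(b, b))))), b)))  →  pair(pair(b, pair(pair(b, b), pair(b, a))), pair(pair(a, a), pair(f(pair(a, b), pair(pair(a, pair(pair(b, a), b)), pair(a, f(a, pair(b, b))))), b)))   [R3 at 2.2.1.1.1]
4. pair(pair(b, pair(pair(b, b), pair(b, a))), pair(pair(a, a), pair(f(pair(a, b), pair(pair(a, pair(pair(b, a), b)), pair(a, f(a, pair(b, b))))), b)))  →  pair(pair(b, pair(pair(b, b), pair(b, a))), pair(pair(a, a), pair(f(pair(a, b), pair(pair(a, pair(pair(b, a), b)), pair(a, a))), b)))   [R1 at 2.2.1.2.2.2]
5. pair(pair(b, pair(pair(b, b), pair(b, a))), pair(pair(a, a), pair(f(pair(a, b), pair(pair(a, pair(pair(b, a), b)), pair(a, a))), b)))  →  pair(pair(b, pair(pair(b, b), pair(b, a))), pair(pair(a, a), pair(b, b)))   [R3 at 2.2.1]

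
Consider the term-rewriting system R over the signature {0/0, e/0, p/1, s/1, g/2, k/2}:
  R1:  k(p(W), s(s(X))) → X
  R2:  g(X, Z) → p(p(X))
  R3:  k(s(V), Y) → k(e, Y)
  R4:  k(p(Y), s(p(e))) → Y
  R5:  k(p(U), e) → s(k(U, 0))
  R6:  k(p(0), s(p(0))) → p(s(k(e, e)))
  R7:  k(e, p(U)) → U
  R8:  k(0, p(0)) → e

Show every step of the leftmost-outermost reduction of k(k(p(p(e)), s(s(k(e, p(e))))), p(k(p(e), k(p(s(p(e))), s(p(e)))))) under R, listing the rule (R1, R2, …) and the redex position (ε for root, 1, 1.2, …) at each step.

e

1. k(k(p(p(e)), s(s(k(e, p(e))))), p(k(p(e), k(p(s(p(e))), s(p(e))))))  →  k(k(e, p(e)), p(k(p(e), k(p(s(p(e))), s(p(e))))))   [R1 at 1]
2. k(k(e, p(e)), p(k(p(e), k(p(s(p(e))), s(p(e))))))  →  k(e, p(k(p(e), k(p(s(p(e))), s(p(e))))))   [R7 at 1]
3. k(e, p(k(p(e), k(p(s(p(e))), s(p(e))))))  →  k(p(e), k(p(s(p(e))), s(p(e))))   [R7 at ε]
4. k(p(e), k(p(s(p(e))), s(p(e))))  →  k(p(e), s(p(e)))   [R4 at 2]
5. k(p(e), s(p(e)))  →  e   [R4 at ε]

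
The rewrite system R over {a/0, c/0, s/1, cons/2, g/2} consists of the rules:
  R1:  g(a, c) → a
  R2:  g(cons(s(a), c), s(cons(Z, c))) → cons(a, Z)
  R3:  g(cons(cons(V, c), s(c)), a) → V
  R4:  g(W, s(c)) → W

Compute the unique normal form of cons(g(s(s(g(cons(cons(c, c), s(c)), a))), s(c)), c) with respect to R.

1. cons(g(s(s(g(cons(cons(c, c), s(c)), a))), s(c)), c)  →  cons(s(s(g(cons(cons(c, c), s(c)), a))), c)   [R4 at 1]
2. cons(s(s(g(cons(cons(c, c), s(c)), a))), c)  →  cons(s(s(c)), c)   [R3 at 1.1.1]

cons(s(s(c)), c)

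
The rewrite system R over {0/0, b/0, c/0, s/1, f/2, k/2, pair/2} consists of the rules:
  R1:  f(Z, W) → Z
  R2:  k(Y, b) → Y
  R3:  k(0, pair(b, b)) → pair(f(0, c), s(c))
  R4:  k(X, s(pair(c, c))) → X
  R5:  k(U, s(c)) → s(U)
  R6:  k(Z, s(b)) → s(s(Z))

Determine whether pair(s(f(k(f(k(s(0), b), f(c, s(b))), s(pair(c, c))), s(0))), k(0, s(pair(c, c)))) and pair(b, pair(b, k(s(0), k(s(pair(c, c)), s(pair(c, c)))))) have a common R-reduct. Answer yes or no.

no — NF(t₁) = pair(s(s(0)), 0), NF(t₂) = pair(b, pair(b, s(0)))

Reduce t₁ = pair(s(f(k(f(k(s(0), b), f(c, s(b))), s(pair(c, c))), s(0))), k(0, s(pair(c, c)))):
1. pair(s(f(k(f(k(s(0), b), f(c, s(b))), s(pair(c, c))), s(0))), k(0, s(pair(c, c))))  →  pair(s(k(f(k(s(0), b), f(c, s(b))), s(pair(c, c)))), k(0, s(pair(c, c))))   [R1 at 1.1]
2. pair(s(k(f(k(s(0), b), f(c, s(b))), s(pair(c, c)))), k(0, s(pair(c, c))))  →  pair(s(f(k(s(0), b), f(c, s(b)))), k(0, s(pair(c, c))))   [R4 at 1.1]
3. pair(s(f(k(s(0), b), f(c, s(b)))), k(0, s(pair(c, c))))  →  pair(s(k(s(0), b)), k(0, s(pair(c, c))))   [R1 at 1.1]
4. pair(s(k(s(0), b)), k(0, s(pair(c, c))))  →  pair(s(s(0)), k(0, s(pair(c, c))))   [R2 at 1.1]
5. pair(s(s(0)), k(0, s(pair(c, c))))  →  pair(s(s(0)), 0)   [R4 at 2]

Reduce t₂ = pair(b, pair(b, k(s(0), k(s(pair(c, c)), s(pair(c, c)))))):
1. pair(b, pair(b, k(s(0), k(s(pair(c, c)), s(pair(c, c))))))  →  pair(b, pair(b, k(s(0), s(pair(c, c)))))   [R4 at 2.2.2]
2. pair(b, pair(b, k(s(0), s(pair(c, c)))))  →  pair(b, pair(b, s(0)))   [R4 at 2.2]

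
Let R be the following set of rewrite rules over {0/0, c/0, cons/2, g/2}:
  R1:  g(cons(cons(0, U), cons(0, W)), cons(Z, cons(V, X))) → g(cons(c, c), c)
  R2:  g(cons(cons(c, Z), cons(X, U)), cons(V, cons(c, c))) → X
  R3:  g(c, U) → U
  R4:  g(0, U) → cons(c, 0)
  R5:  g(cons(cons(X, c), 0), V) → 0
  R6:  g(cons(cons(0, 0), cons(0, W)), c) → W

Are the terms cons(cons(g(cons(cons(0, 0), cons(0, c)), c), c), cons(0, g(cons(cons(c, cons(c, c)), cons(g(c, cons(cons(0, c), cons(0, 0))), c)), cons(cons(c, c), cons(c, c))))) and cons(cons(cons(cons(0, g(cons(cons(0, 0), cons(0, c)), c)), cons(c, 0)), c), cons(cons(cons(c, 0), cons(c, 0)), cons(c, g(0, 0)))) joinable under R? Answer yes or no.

no — NF(t₁) = cons(cons(c, c), cons(0, cons(cons(0, c), cons(0, 0)))), NF(t₂) = cons(cons(cons(cons(0, c), cons(c, 0)), c), cons(cons(cons(c, 0), cons(c, 0)), cons(c, cons(c, 0))))

Reduce t₁ = cons(cons(g(cons(cons(0, 0), cons(0, c)), c), c), cons(0, g(cons(cons(c, cons(c, c)), cons(g(c, cons(cons(0, c), cons(0, 0))), c)), cons(cons(c, c), cons(c, c))))):
1. cons(cons(g(cons(cons(0, 0), cons(0, c)), c), c), cons(0, g(cons(cons(c, cons(c, c)), cons(g(c, cons(cons(0, c), cons(0, 0))), c)), cons(cons(c, c), cons(c, c)))))  →  cons(cons(c, c), cons(0, g(cons(cons(c, cons(c, c)), cons(g(c, cons(cons(0, c), cons(0, 0))), c)), cons(cons(c, c), cons(c, c)))))   [R6 at 1.1]
2. cons(cons(c, c), cons(0, g(cons(cons(c, cons(c, c)), cons(g(c, cons(cons(0, c), cons(0, 0))), c)), cons(cons(c, c), cons(c, c)))))  →  cons(cons(c, c), cons(0, g(c, cons(cons(0, c), cons(0, 0)))))   [R2 at 2.2]
3. cons(cons(c, c), cons(0, g(c, cons(cons(0, c), cons(0, 0)))))  →  cons(cons(c, c), cons(0, cons(cons(0, c), cons(0, 0))))   [R3 at 2.2]

Reduce t₂ = cons(cons(cons(cons(0, g(cons(cons(0, 0), cons(0, c)), c)), cons(c, 0)), c), cons(cons(cons(c, 0), cons(c, 0)), cons(c, g(0, 0)))):
1. cons(cons(cons(cons(0, g(cons(cons(0, 0), cons(0, c)), c)), cons(c, 0)), c), cons(cons(cons(c, 0), cons(c, 0)), cons(c, g(0, 0))))  →  cons(cons(cons(cons(0, c), cons(c, 0)), c), cons(cons(cons(c, 0), cons(c, 0)), cons(c, g(0, 0))))   [R6 at 1.1.1.2]
2. cons(cons(cons(cons(0, c), cons(c, 0)), c), cons(cons(cons(c, 0), cons(c, 0)), cons(c, g(0, 0))))  →  cons(cons(cons(cons(0, c), cons(c, 0)), c), cons(cons(cons(c, 0), cons(c, 0)), cons(c, cons(c, 0))))   [R4 at 2.2.2]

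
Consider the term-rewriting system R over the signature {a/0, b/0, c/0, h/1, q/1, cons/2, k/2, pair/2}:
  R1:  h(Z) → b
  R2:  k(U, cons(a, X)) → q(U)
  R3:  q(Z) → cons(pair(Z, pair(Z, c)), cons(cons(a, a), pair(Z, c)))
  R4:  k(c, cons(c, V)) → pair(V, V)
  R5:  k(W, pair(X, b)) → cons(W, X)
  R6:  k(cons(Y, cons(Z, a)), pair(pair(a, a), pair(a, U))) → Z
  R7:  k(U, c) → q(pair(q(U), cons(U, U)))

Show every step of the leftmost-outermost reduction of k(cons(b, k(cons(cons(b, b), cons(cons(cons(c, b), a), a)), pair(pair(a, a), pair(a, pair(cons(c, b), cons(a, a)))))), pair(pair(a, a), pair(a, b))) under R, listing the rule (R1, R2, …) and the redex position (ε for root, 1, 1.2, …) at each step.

1. k(cons(b, k(cons(cons(b, b), cons(cons(cons(c, b), a), a)), pair(pair(a, a), pair(a, pair(cons(c, b), cons(a, a)))))), pair(pair(a, a), pair(a, b)))  →  k(cons(b, cons(cons(c, b), a)), pair(pair(a, a), pair(a, b)))   [R6 at 1.2]
2. k(cons(b, cons(cons(c, b), a)), pair(pair(a, a), pair(a, b)))  →  cons(c, b)   [R6 at ε]

cons(c, b)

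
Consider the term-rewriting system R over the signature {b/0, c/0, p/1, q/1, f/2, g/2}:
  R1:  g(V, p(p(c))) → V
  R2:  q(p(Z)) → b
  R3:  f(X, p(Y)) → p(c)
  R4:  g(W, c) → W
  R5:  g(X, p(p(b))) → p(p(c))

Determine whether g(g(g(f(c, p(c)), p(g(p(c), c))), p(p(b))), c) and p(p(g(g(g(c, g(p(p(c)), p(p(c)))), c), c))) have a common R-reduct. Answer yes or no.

yes — NF(t₁) = p(p(c)), NF(t₂) = p(p(c))

Reduce t₁ = g(g(g(f(c, p(c)), p(g(p(c), c))), p(p(b))), c):
1. g(g(g(f(c, p(c)), p(g(p(c), c))), p(p(b))), c)  →  g(g(f(c, p(c)), p(g(p(c), c))), p(p(b)))   [R4 at ε]
2. g(g(f(c, p(c)), p(g(p(c), c))), p(p(b)))  →  p(p(c))   [R5 at ε]

Reduce t₂ = p(p(g(g(g(c, g(p(p(c)), p(p(c)))), c), c))):
1. p(p(g(g(g(c, g(p(p(c)), p(p(c)))), c), c)))  →  p(p(g(g(c, g(p(p(c)), p(p(c)))), c)))   [R4 at 1.1]
2. p(p(g(g(c, g(p(p(c)), p(p(c)))), c)))  →  p(p(g(c, g(p(p(c)), p(p(c))))))   [R4 at 1.1]
3. p(p(g(c, g(p(p(c)), p(p(c))))))  →  p(p(g(c, p(p(c)))))   [R1 at 1.1.2]
4. p(p(g(c, p(p(c)))))  →  p(p(c))   [R1 at 1.1]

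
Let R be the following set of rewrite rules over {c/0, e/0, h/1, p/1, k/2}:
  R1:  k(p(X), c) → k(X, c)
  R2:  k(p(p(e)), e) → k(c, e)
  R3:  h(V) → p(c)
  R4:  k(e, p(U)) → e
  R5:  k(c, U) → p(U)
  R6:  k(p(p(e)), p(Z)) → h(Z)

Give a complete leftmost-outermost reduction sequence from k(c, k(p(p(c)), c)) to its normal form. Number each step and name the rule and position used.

1. k(c, k(p(p(c)), c))  →  p(k(p(p(c)), c))   [R5 at ε]
2. p(k(p(p(c)), c))  →  p(k(p(c), c))   [R1 at 1]
3. p(k(p(c), c))  →  p(k(c, c))   [R1 at 1]
4. p(k(c, c))  →  p(p(c))   [R5 at 1]

p(p(c))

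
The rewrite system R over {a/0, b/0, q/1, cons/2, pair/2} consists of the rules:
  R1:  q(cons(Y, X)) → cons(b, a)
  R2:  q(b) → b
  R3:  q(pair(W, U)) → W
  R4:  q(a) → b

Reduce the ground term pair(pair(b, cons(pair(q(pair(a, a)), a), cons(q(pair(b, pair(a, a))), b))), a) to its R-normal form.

pair(pair(b, cons(pair(a, a), cons(b, b))), a)

1. pair(pair(b, cons(pair(q(pair(a, a)), a), cons(q(pair(b, pair(a, a))), b))), a)  →  pair(pair(b, cons(pair(a, a), cons(q(pair(b, pair(a, a))), b))), a)   [R3 at 1.2.1.1]
2. pair(pair(b, cons(pair(a, a), cons(q(pair(b, pair(a, a))), b))), a)  →  pair(pair(b, cons(pair(a, a), cons(b, b))), a)   [R3 at 1.2.2.1]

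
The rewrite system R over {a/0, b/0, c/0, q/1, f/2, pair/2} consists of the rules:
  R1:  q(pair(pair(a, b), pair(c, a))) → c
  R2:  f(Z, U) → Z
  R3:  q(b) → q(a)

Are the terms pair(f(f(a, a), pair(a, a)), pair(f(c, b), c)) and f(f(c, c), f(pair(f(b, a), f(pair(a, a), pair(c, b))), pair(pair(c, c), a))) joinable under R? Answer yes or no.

Reduce t₁ = pair(f(f(a, a), pair(a, a)), pair(f(c, b), c)):
1. pair(f(f(a, a), pair(a, a)), pair(f(c, b), c))  →  pair(f(a, a), pair(f(c, b), c))   [R2 at 1]
2. pair(f(a, a), pair(f(c, b), c))  →  pair(a, pair(f(c, b), c))   [R2 at 1]
3. pair(a, pair(f(c, b), c))  →  pair(a, pair(c, c))   [R2 at 2.1]

Reduce t₂ = f(f(c, c), f(pair(f(b, a), f(pair(a, a), pair(c, b))), pair(pair(c, c), a))):
1. f(f(c, c), f(pair(f(b, a), f(pair(a, a), pair(c, b))), pair(pair(c, c), a)))  →  f(c, c)   [R2 at ε]
2. f(c, c)  →  c   [R2 at ε]

no — NF(t₁) = pair(a, pair(c, c)), NF(t₂) = c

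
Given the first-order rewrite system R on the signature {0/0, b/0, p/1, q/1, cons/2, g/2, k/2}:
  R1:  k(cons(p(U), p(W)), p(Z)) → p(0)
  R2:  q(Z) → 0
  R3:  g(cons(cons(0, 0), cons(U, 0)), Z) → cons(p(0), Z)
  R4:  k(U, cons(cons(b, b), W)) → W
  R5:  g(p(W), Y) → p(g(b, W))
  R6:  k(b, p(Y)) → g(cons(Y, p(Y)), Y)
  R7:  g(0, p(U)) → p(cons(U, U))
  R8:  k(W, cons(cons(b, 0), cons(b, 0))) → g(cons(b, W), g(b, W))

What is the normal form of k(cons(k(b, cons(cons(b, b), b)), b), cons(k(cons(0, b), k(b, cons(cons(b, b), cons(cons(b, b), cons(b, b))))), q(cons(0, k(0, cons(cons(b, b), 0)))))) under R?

0

1. k(cons(k(b, cons(cons(b, b), b)), b), cons(k(cons(0, b), k(b, cons(cons(b, b), cons(cons(b, b), cons(b, b))))), q(cons(0, k(0, cons(cons(b, b), 0))))))  →  k(cons(b, b), cons(k(cons(0, b), k(b, cons(cons(b, b), cons(cons(b, b), cons(b, b))))), q(cons(0, k(0, cons(cons(b, b), 0))))))   [R4 at 1.1]
2. k(cons(b, b), cons(k(cons(0, b), k(b, cons(cons(b, b), cons(cons(b, b), cons(b, b))))), q(cons(0, k(0, cons(cons(b, b), 0))))))  →  k(cons(b, b), cons(k(cons(0, b), cons(cons(b, b), cons(b, b))), q(cons(0, k(0, cons(cons(b, b), 0))))))   [R4 at 2.1.2]
3. k(cons(b, b), cons(k(cons(0, b), cons(cons(b, b), cons(b, b))), q(cons(0, k(0, cons(cons(b, b), 0))))))  →  k(cons(b, b), cons(cons(b, b), q(cons(0, k(0, cons(cons(b, b), 0))))))   [R4 at 2.1]
4. k(cons(b, b), cons(cons(b, b), q(cons(0, k(0, cons(cons(b, b), 0))))))  →  q(cons(0, k(0, cons(cons(b, b), 0))))   [R4 at ε]
5. q(cons(0, k(0, cons(cons(b, b), 0))))  →  0   [R2 at ε]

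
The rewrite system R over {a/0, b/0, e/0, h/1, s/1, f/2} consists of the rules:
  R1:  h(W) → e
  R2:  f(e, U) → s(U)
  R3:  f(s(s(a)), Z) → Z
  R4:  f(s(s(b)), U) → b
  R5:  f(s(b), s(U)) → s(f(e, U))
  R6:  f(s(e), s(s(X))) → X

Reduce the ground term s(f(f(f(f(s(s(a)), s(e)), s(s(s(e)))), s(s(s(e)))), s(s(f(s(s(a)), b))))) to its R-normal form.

s(b)

1. s(f(f(f(f(s(s(a)), s(e)), s(s(s(e)))), s(s(s(e)))), s(s(f(s(s(a)), b)))))  →  s(f(f(f(s(e), s(s(s(e)))), s(s(s(e)))), s(s(f(s(s(a)), b)))))   [R3 at 1.1.1.1]
2. s(f(f(f(s(e), s(s(s(e)))), s(s(s(e)))), s(s(f(s(s(a)), b)))))  →  s(f(f(s(e), s(s(s(e)))), s(s(f(s(s(a)), b)))))   [R6 at 1.1.1]
3. s(f(f(s(e), s(s(s(e)))), s(s(f(s(s(a)), b)))))  →  s(f(s(e), s(s(f(s(s(a)), b)))))   [R6 at 1.1]
4. s(f(s(e), s(s(f(s(s(a)), b)))))  →  s(f(s(s(a)), b))   [R6 at 1]
5. s(f(s(s(a)), b))  →  s(b)   [R3 at 1]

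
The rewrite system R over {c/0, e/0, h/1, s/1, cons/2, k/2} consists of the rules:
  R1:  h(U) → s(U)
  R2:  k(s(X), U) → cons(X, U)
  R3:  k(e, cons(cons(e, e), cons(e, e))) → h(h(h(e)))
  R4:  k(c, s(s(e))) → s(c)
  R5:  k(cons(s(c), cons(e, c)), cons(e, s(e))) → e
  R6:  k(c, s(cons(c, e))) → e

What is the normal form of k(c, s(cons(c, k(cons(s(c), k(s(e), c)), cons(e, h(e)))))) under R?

e

1. k(c, s(cons(c, k(cons(s(c), k(s(e), c)), cons(e, h(e))))))  →  k(c, s(cons(c, k(cons(s(c), cons(e, c)), cons(e, h(e))))))   [R2 at 2.1.2.1.2]
2. k(c, s(cons(c, k(cons(s(c), cons(e, c)), cons(e, h(e))))))  →  k(c, s(cons(c, k(cons(s(c), cons(e, c)), cons(e, s(e))))))   [R1 at 2.1.2.2.2]
3. k(c, s(cons(c, k(cons(s(c), cons(e, c)), cons(e, s(e))))))  →  k(c, s(cons(c, e)))   [R5 at 2.1.2]
4. k(c, s(cons(c, e)))  →  e   [R6 at ε]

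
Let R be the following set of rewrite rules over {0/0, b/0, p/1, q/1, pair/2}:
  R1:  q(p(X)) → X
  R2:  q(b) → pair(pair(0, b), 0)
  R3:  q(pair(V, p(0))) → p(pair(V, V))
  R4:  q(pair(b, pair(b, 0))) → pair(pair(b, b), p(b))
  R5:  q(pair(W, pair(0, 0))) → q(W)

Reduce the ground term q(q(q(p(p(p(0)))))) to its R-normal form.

1. q(q(q(p(p(p(0))))))  →  q(q(p(p(0))))   [R1 at 1.1]
2. q(q(p(p(0))))  →  q(p(0))   [R1 at 1]
3. q(p(0))  →  0   [R1 at ε]

0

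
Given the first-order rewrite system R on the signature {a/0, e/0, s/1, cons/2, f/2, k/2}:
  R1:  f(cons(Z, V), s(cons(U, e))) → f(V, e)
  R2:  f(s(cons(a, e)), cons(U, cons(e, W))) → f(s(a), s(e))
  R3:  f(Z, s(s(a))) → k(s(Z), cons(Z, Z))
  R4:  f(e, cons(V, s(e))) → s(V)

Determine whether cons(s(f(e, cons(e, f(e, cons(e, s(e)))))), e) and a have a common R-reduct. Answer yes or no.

Reduce t₁ = cons(s(f(e, cons(e, f(e, cons(e, s(e)))))), e):
1. cons(s(f(e, cons(e, f(e, cons(e, s(e)))))), e)  →  cons(s(f(e, cons(e, s(e)))), e)   [R4 at 1.1.2.2]
2. cons(s(f(e, cons(e, s(e)))), e)  →  cons(s(s(e)), e)   [R4 at 1.1]

Reduce t₂ = a:

no — NF(t₁) = cons(s(s(e)), e), NF(t₂) = a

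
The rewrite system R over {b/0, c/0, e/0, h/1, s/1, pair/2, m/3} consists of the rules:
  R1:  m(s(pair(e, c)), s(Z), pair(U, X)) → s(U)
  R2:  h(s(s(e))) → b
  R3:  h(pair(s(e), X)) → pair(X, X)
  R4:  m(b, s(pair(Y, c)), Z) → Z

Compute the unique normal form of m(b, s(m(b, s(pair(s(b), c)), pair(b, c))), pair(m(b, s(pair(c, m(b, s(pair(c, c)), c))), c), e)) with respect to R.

pair(c, e)

1. m(b, s(m(b, s(pair(s(b), c)), pair(b, c))), pair(m(b, s(pair(c, m(b, s(pair(c, c)), c))), c), e))  →  m(b, s(pair(b, c)), pair(m(b, s(pair(c, m(b, s(pair(c, c)), c))), c), e))   [R4 at 2.1]
2. m(b, s(pair(b, c)), pair(m(b, s(pair(c, m(b, s(pair(c, c)), c))), c), e))  →  pair(m(b, s(pair(c, m(b, s(pair(c, c)), c))), c), e)   [R4 at ε]
3. pair(m(b, s(pair(c, m(b, s(pair(c, c)), c))), c), e)  →  pair(m(b, s(pair(c, c)), c), e)   [R4 at 1.2.1.2]
4. pair(m(b, s(pair(c, c)), c), e)  →  pair(c, e)   [R4 at 1]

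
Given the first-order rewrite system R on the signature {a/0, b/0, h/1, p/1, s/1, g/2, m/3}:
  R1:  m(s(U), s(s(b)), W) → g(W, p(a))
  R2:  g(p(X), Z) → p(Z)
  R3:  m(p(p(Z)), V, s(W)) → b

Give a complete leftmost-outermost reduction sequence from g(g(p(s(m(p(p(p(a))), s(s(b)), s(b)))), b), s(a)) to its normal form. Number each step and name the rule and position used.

p(s(a))

1. g(g(p(s(m(p(p(p(a))), s(s(b)), s(b)))), b), s(a))  →  g(p(b), s(a))   [R2 at 1]
2. g(p(b), s(a))  →  p(s(a))   [R2 at ε]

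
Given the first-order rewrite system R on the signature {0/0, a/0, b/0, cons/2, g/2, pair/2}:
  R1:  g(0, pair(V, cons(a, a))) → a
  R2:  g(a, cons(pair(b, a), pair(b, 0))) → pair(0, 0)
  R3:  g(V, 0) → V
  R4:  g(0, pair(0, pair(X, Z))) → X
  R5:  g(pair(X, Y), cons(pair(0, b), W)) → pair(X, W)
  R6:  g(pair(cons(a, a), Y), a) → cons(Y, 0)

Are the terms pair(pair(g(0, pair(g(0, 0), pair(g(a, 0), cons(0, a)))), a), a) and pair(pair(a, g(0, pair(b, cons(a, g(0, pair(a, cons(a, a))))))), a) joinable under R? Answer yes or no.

yes — NF(t₁) = pair(pair(a, a), a), NF(t₂) = pair(pair(a, a), a)

Reduce t₁ = pair(pair(g(0, pair(g(0, 0), pair(g(a, 0), cons(0, a)))), a), a):
1. pair(pair(g(0, pair(g(0, 0), pair(g(a, 0), cons(0, a)))), a), a)  →  pair(pair(g(0, pair(0, pair(g(a, 0), cons(0, a)))), a), a)   [R3 at 1.1.2.1]
2. pair(pair(g(0, pair(0, pair(g(a, 0), cons(0, a)))), a), a)  →  pair(pair(g(a, 0), a), a)   [R4 at 1.1]
3. pair(pair(g(a, 0), a), a)  →  pair(pair(a, a), a)   [R3 at 1.1]

Reduce t₂ = pair(pair(a, g(0, pair(b, cons(a, g(0, pair(a, cons(a, a))))))), a):
1. pair(pair(a, g(0, pair(b, cons(a, g(0, pair(a, cons(a, a))))))), a)  →  pair(pair(a, g(0, pair(b, cons(a, a)))), a)   [R1 at 1.2.2.2.2]
2. pair(pair(a, g(0, pair(b, cons(a, a)))), a)  →  pair(pair(a, a), a)   [R1 at 1.2]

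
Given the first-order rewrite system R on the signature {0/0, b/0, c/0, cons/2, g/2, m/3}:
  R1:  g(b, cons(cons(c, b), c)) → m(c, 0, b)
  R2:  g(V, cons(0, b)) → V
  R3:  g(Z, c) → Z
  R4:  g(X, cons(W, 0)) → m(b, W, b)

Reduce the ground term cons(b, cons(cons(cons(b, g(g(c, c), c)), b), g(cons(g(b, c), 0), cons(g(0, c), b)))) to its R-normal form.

1. cons(b, cons(cons(cons(b, g(g(c, c), c)), b), g(cons(g(b, c), 0), cons(g(0, c), b))))  →  cons(b, cons(cons(cons(b, g(c, c)), b), g(cons(g(b, c), 0), cons(g(0, c), b))))   [R3 at 2.1.1.2]
2. cons(b, cons(cons(cons(b, g(c, c)), b), g(cons(g(b, c), 0), cons(g(0, c), b))))  →  cons(b, cons(cons(cons(b, c), b), g(cons(g(b, c), 0), cons(g(0, c), b))))   [R3 at 2.1.1.2]
3. cons(b, cons(cons(cons(b, c), b), g(cons(g(b, c), 0), cons(g(0, c), b))))  →  cons(b, cons(cons(cons(b, c), b), g(cons(b, 0), cons(g(0, c), b))))   [R3 at 2.2.1.1]
4. cons(b, cons(cons(cons(b, c), b), g(cons(b, 0), cons(g(0, c), b))))  →  cons(b, cons(cons(cons(b, c), b), g(cons(b, 0), cons(0, b))))   [R3 at 2.2.2.1]
5. cons(b, cons(cons(cons(b, c), b), g(cons(b, 0), cons(0, b))))  →  cons(b, cons(cons(cons(b, c), b), cons(b, 0)))   [R2 at 2.2]

cons(b, cons(cons(cons(b, c), b), cons(b, 0)))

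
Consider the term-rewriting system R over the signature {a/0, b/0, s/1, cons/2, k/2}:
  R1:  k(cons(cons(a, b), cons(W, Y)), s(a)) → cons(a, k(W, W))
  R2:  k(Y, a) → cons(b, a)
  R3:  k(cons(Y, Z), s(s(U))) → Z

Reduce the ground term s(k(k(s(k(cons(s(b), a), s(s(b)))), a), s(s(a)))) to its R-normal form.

s(a)

1. s(k(k(s(k(cons(s(b), a), s(s(b)))), a), s(s(a))))  →  s(k(cons(b, a), s(s(a))))   [R2 at 1.1]
2. s(k(cons(b, a), s(s(a))))  →  s(a)   [R3 at 1]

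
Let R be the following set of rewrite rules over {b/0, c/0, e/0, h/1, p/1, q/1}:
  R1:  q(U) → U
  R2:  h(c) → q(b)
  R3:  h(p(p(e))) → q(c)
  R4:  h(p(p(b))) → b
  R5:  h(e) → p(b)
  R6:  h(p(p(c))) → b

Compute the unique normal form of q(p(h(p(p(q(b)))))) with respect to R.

p(b)

1. q(p(h(p(p(q(b))))))  →  p(h(p(p(q(b)))))   [R1 at ε]
2. p(h(p(p(q(b)))))  →  p(h(p(p(b))))   [R1 at 1.1.1.1]
3. p(h(p(p(b))))  →  p(b)   [R4 at 1]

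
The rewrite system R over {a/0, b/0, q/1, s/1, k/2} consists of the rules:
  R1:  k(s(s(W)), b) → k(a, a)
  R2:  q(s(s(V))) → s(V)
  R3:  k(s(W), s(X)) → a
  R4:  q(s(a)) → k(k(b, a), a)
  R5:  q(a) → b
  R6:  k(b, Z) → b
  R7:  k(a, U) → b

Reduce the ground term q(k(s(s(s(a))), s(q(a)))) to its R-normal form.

b

1. q(k(s(s(s(a))), s(q(a))))  →  q(a)   [R3 at 1]
2. q(a)  →  b   [R5 at ε]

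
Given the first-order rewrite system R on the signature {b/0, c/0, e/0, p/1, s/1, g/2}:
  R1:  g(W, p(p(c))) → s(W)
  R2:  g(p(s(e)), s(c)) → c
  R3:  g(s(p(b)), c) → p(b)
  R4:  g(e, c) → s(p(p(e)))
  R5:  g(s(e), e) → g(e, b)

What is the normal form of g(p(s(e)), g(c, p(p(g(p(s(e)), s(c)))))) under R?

c

1. g(p(s(e)), g(c, p(p(g(p(s(e)), s(c))))))  →  g(p(s(e)), g(c, p(p(c))))   [R2 at 2.2.1.1]
2. g(p(s(e)), g(c, p(p(c))))  →  g(p(s(e)), s(c))   [R1 at 2]
3. g(p(s(e)), s(c))  →  c   [R2 at ε]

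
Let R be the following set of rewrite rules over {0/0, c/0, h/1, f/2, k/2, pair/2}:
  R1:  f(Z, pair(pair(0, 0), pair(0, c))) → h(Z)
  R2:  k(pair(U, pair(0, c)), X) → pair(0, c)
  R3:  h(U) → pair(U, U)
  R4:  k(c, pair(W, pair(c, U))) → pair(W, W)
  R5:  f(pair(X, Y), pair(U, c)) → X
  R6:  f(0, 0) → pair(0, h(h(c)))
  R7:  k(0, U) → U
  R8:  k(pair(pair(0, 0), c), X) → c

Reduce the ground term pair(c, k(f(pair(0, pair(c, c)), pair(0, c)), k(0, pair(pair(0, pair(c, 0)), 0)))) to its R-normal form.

pair(c, pair(pair(0, pair(c, 0)), 0))

1. pair(c, k(f(pair(0, pair(c, c)), pair(0, c)), k(0, pair(pair(0, pair(c, 0)), 0))))  →  pair(c, k(0, k(0, pair(pair(0, pair(c, 0)), 0))))   [R5 at 2.1]
2. pair(c, k(0, k(0, pair(pair(0, pair(c, 0)), 0))))  →  pair(c, k(0, pair(pair(0, pair(c, 0)), 0)))   [R7 at 2]
3. pair(c, k(0, pair(pair(0, pair(c, 0)), 0)))  →  pair(c, pair(pair(0, pair(c, 0)), 0))   [R7 at 2]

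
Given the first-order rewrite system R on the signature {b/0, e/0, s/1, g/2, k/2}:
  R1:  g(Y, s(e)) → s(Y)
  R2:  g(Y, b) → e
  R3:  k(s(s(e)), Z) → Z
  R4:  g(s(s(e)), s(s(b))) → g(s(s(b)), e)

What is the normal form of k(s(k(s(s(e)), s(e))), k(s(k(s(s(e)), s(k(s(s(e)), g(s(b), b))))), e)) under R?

1. k(s(k(s(s(e)), s(e))), k(s(k(s(s(e)), s(k(s(s(e)), g(s(b), b))))), e))  →  k(s(s(e)), k(s(k(s(s(e)), s(k(s(s(e)), g(s(b), b))))), e))   [R3 at 1.1]
2. k(s(s(e)), k(s(k(s(s(e)), s(k(s(s(e)), g(s(b), b))))), e))  →  k(s(k(s(s(e)), s(k(s(s(e)), g(s(b), b))))), e)   [R3 at ε]
3. k(s(k(s(s(e)), s(k(s(s(e)), g(s(b), b))))), e)  →  k(s(s(k(s(s(e)), g(s(b), b)))), e)   [R3 at 1.1]
4. k(s(s(k(s(s(e)), g(s(b), b)))), e)  →  k(s(s(g(s(b), b))), e)   [R3 at 1.1.1]
5. k(s(s(g(s(b), b))), e)  →  k(s(s(e)), e)   [R2 at 1.1.1]
6. k(s(s(e)), e)  →  e   [R3 at ε]

e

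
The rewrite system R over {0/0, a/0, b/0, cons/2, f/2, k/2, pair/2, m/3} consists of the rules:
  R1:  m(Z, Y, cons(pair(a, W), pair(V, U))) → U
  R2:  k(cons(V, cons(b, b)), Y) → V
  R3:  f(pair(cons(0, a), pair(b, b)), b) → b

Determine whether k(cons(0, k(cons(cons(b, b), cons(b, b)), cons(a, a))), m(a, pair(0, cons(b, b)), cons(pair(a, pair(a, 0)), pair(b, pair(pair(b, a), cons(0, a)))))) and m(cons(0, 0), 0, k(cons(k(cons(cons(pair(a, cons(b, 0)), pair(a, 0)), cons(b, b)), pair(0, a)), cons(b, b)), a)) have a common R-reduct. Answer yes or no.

Reduce t₁ = k(cons(0, k(cons(cons(b, b), cons(b, b)), cons(a, a))), m(a, pair(0, cons(b, b)), cons(pair(a, pair(a, 0)), pair(b, pair(pair(b, a), cons(0, a)))))):
1. k(cons(0, k(cons(cons(b, b), cons(b, b)), cons(a, a))), m(a, pair(0, cons(b, b)), cons(pair(a, pair(a, 0)), pair(b, pair(pair(b, a), cons(0, a))))))  →  k(cons(0, cons(b, b)), m(a, pair(0, cons(b, b)), cons(pair(a, pair(a, 0)), pair(b, pair(pair(b, a), cons(0, a))))))   [R2 at 1.2]
2. k(cons(0, cons(b, b)), m(a, pair(0, cons(b, b)), cons(pair(a, pair(a, 0)), pair(b, pair(pair(b, a), cons(0, a))))))  →  0   [R2 at ε]

Reduce t₂ = m(cons(0, 0), 0, k(cons(k(cons(cons(pair(a, cons(b, 0)), pair(a, 0)), cons(b, b)), pair(0, a)), cons(b, b)), a)):
1. m(cons(0, 0), 0, k(cons(k(cons(cons(pair(a, cons(b, 0)), pair(a, 0)), cons(b, b)), pair(0, a)), cons(b, b)), a))  →  m(cons(0, 0), 0, k(cons(cons(pair(a, cons(b, 0)), pair(a, 0)), cons(b, b)), pair(0, a)))   [R2 at 3]
2. m(cons(0, 0), 0, k(cons(cons(pair(a, cons(b, 0)), pair(a, 0)), cons(b, b)), pair(0, a)))  →  m(cons(0, 0), 0, cons(pair(a, cons(b, 0)), pair(a, 0)))   [R2 at 3]
3. m(cons(0, 0), 0, cons(pair(a, cons(b, 0)), pair(a, 0)))  →  0   [R1 at ε]

yes — NF(t₁) = 0, NF(t₂) = 0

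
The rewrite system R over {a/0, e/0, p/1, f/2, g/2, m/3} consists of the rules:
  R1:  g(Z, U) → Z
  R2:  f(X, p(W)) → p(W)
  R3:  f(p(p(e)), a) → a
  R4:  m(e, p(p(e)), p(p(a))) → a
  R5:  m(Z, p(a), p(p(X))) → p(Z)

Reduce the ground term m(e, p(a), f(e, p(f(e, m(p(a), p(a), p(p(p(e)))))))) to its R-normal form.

1. m(e, p(a), f(e, p(f(e, m(p(a), p(a), p(p(p(e))))))))  →  m(e, p(a), p(f(e, m(p(a), p(a), p(p(p(e)))))))   [R2 at 3]
2. m(e, p(a), p(f(e, m(p(a), p(a), p(p(p(e)))))))  →  m(e, p(a), p(f(e, p(p(a)))))   [R5 at 3.1.2]
3. m(e, p(a), p(f(e, p(p(a)))))  →  m(e, p(a), p(p(p(a))))   [R2 at 3.1]
4. m(e, p(a), p(p(p(a))))  →  p(e)   [R5 at ε]

p(e)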